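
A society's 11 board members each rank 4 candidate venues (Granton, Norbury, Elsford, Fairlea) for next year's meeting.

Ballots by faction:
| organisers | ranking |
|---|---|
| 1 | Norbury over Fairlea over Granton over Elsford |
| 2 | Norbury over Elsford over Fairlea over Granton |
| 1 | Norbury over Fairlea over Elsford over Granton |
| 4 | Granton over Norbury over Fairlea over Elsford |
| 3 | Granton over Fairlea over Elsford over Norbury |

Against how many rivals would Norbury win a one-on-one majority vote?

Norbury against each rival (11 organisers):
Norbury vs Granton: 1+2+1 = 4 for Norbury, 7 for Granton — Granton by 7–4.
Norbury vs Elsford: 1+2+1+4 = 8 for Norbury, 3 for Elsford — Norbury by 8–3.
Norbury vs Fairlea: Norbury is ranked higher on 1+2+1+4 = 8 ballots, Fairlea on 3. Norbury wins 8–3.
Norbury beats Elsford, Fairlea; loses to Granton — 2 pairwise wins.

2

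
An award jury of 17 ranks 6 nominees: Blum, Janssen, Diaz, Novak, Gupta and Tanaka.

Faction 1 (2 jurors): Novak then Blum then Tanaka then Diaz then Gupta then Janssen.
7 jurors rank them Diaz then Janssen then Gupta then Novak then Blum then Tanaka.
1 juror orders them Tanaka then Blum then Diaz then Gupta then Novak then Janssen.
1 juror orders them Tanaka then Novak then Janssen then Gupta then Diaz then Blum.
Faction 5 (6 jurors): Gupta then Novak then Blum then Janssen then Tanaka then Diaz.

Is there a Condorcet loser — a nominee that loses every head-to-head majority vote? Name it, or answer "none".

none

Head-to-head results (17 jurors):
Blum vs Janssen: Blum wins 9–8.
Blum vs Diaz: 9 to 8, Blum.
Blum vs Novak: Novak, 16–1.
Blum vs Gupta: Gupta, 14–3.
Blum–Tanaka: Blum 15–2.
Janssen vs Diaz: Diaz wins 10–7.
Janssen vs Novak: Novak wins 10–7.
Janssen vs Gupta: Gupta wins 9–8.
Janssen vs Tanaka: 7+6 = 13 for Janssen, 4 for Tanaka — Janssen by 13–4.
Diaz–Novak: Novak 9–8.
Diaz vs Gupta: Diaz is ranked higher on 2+7+1 = 10 ballots, Gupta on 7. Diaz wins 10–7.
Diaz vs Tanaka: Diaz preferred on 7 ballots; Tanaka wins 10–7.
Novak vs Gupta: 2+1 = 3 for Novak, 14 for Gupta — Gupta by 14–3.
Novak vs Tanaka: Novak, 15–2.
Gupta–Tanaka: Gupta 13–4.
No nominee is winless: Blum beats Janssen; Janssen beats Tanaka; Diaz beats Janssen; Novak beats Blum; Gupta beats Blum; Tanaka beats Diaz. There is no Condorcet loser.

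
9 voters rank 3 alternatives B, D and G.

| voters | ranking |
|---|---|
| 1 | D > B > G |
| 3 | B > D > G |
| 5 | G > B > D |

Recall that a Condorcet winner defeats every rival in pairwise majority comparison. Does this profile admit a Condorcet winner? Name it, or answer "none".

Pairwise majorities:
B vs D: B, 8–1.
B vs G: B preferred on 1+3 = 4 ballots; G wins 5–4.
D vs G: D preferred on 1+3 = 4 ballots; G wins 5–4.
G defeats every rival head-to-head and is the Condorcet winner.

G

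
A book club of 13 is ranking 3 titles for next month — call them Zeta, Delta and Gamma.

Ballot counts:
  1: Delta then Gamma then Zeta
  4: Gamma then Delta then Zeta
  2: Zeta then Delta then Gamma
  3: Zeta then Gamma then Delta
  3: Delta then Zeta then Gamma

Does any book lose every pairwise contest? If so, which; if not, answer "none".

none

Head-to-head results (13 members):
Zeta vs Delta: 2+3 = 5 for Zeta, 8 for Delta — Delta by 8–5.
Zeta vs Gamma: Zeta wins 8–5.
Delta vs Gamma: 1+2+3 = 6 for Delta, 7 for Gamma — Gamma by 7–6.
No book is winless: Zeta beats Gamma; Delta beats Zeta; Gamma beats Delta. There is no Condorcet loser.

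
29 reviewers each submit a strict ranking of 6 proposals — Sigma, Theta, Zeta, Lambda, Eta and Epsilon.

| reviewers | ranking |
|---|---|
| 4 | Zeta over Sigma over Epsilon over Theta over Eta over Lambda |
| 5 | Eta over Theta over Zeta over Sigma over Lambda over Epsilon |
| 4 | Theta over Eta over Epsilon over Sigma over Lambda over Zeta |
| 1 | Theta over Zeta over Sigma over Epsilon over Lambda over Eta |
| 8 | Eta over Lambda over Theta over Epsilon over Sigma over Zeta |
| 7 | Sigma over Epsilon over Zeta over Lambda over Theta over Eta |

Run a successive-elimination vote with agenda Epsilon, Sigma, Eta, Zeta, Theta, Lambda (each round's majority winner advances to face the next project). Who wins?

Round 1: Epsilon vs Sigma — 12–17, Sigma advances.
Round 2: Sigma vs Eta — 12–17, Eta advances.
Round 3: Eta vs Zeta — 17–12, Eta advances.
Round 4: Eta vs Theta — 13–16, Theta advances.
Round 5: Theta vs Lambda — 14–15, Lambda advances.
The agenda winner is Lambda.

Lambda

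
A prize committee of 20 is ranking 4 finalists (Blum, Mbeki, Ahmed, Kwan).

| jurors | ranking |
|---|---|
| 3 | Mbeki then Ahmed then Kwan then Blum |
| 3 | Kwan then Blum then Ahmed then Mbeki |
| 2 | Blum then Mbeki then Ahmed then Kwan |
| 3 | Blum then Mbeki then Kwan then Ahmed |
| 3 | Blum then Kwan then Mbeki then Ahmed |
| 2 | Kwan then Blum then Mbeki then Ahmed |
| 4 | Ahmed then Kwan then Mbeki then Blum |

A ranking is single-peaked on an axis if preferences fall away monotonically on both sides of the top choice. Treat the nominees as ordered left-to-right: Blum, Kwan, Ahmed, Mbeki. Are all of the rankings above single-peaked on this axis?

Axis positions: Blum=1, Kwan=2, Ahmed=3, Mbeki=4.
Ballot type 1 (peak Mbeki at position 4): ranking walks positions 4-3-2-1, expanding outward from the peak — single-peaked.
Ballot type 2 (peak Kwan at position 2): ranking walks positions 2-1-3-4, expanding outward from the peak — single-peaked.
Ballot type 3: ranking walks positions 1-4-3-2; Mbeki is ranked above Kwan even though Kwan lies between Mbeki and the peak Blum on the axis — preferences dip and rise again. Not single-peaked.
Ballot type 4: ranking walks positions 1-4-2-3; Mbeki is ranked above Kwan even though Kwan lies between Mbeki and the peak Blum on the axis — preferences dip and rise again. Not single-peaked.
Ballot type 5: ranking walks positions 1-2-4-3; Mbeki is ranked above Ahmed even though Ahmed lies between Mbeki and the peak Blum on the axis — preferences dip and rise again. Not single-peaked.
Ballot type 6: ranking walks positions 2-1-4-3; Mbeki is ranked above Ahmed even though Ahmed lies between Mbeki and the peak Kwan on the axis — preferences dip and rise again. Not single-peaked.
Ballot type 7 (peak Ahmed at position 3): ranking walks positions 3-2-4-1, expanding outward from the peak — single-peaked.
Ballot type 3 violates single-peakedness, so the profile is not single-peaked on this axis.

no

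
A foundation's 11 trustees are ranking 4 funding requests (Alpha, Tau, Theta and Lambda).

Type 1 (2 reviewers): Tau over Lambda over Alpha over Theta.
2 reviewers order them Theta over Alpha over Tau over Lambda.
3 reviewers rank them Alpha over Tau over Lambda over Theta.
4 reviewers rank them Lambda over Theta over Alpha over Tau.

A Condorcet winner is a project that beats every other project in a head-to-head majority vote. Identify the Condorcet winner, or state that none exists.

none

Head-to-head results (11 reviewers):
Alpha–Tau: Alpha 9–2.
Alpha–Theta: Theta 6–5.
Alpha vs Lambda: Lambda wins 6–5.
Tau vs Theta: 2+3 = 5 for Tau, 6 for Theta — Theta by 6–5.
Tau–Lambda: Tau 7–4.
Theta vs Lambda: 2 for Theta, 9 for Lambda — Lambda by 9–2.
No project is unbeaten: Alpha loses to Theta; Tau loses to Alpha; Theta loses to Lambda; Lambda loses to Tau. In particular Alpha > Tau > Lambda > Alpha is a majority cycle — no Condorcet winner exists.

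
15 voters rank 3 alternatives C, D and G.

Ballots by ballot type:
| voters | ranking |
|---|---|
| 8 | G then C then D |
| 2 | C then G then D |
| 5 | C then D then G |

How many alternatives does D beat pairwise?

0

D against each rival (15 voters):
D vs C: 0 for D, 15 for C — C by 15–0.
D vs G: 5 to 10, G.
D beats no one; loses to C, G — 0 pairwise wins.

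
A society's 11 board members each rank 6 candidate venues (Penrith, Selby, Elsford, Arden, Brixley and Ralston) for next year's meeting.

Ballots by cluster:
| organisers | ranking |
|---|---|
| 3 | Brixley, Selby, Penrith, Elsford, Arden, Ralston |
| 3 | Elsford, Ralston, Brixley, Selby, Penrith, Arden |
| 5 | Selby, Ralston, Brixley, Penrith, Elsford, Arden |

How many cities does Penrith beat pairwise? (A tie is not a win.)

2

Penrith against each rival (11 organisers):
Penrith vs Selby: 0 to 11, Selby.
Penrith–Elsford: Penrith 8–3.
Penrith vs Arden: 11 to 0, Penrith.
Penrith vs Brixley: 0 to 11, Brixley.
Penrith vs Ralston: Ralston, 8–3.
Penrith beats Elsford, Arden; loses to Selby, Brixley, Ralston — 2 pairwise wins.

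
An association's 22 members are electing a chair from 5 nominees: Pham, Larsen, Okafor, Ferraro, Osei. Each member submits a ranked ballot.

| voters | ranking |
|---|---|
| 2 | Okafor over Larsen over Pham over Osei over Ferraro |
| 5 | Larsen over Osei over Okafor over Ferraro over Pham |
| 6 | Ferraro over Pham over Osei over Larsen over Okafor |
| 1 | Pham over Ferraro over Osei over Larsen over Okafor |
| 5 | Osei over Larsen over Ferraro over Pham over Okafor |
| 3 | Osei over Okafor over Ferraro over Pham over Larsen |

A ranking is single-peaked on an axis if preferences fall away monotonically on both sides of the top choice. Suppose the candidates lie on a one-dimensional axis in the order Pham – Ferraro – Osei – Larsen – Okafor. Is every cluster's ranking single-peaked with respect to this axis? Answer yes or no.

no

Axis positions: Pham=1, Ferraro=2, Osei=3, Larsen=4, Okafor=5.
Cluster 1: ranking walks positions 5-4-1-3-2; Pham is ranked above Osei even though Osei lies between Pham and the peak Okafor on the axis — preferences dip and rise again. Not single-peaked.
Cluster 2 (peak Larsen at position 4): ranking walks positions 4-3-5-2-1, expanding outward from the peak — single-peaked.
Cluster 3 (peak Ferraro at position 2): ranking walks positions 2-1-3-4-5, expanding outward from the peak — single-peaked.
Cluster 4 (peak Pham at position 1): ranking walks positions 1-2-3-4-5, expanding outward from the peak — single-peaked.
Cluster 5 (peak Osei at position 3): ranking walks positions 3-4-2-1-5, expanding outward from the peak — single-peaked.
Cluster 6: ranking walks positions 3-5-2-1-4; Okafor is ranked above Larsen even though Larsen lies between Okafor and the peak Osei on the axis — preferences dip and rise again. Not single-peaked.
Cluster 1 violates single-peakedness, so the profile is not single-peaked on this axis.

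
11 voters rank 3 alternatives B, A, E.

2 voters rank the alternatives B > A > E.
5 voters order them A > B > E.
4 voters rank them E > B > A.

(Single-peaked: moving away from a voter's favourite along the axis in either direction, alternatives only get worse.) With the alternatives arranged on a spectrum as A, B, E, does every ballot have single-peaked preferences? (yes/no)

Axis positions: A=1, B=2, E=3.
Bloc 1 (peak B at position 2): ranking walks positions 2-1-3, expanding outward from the peak — single-peaked.
Bloc 2 (peak A at position 1): ranking walks positions 1-2-3, expanding outward from the peak — single-peaked.
Bloc 3 (peak E at position 3): ranking walks positions 3-2-1, expanding outward from the peak — single-peaked.
Every ranking is single-peaked on this axis.

yes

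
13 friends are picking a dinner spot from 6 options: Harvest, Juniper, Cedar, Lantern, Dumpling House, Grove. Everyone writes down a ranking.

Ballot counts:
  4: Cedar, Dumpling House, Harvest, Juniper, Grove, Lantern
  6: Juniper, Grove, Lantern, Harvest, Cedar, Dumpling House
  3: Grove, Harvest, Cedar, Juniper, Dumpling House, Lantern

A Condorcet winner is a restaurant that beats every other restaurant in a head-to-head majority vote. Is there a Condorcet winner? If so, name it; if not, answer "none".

Check each pair by majority over 13 ballots:
Harvest vs Juniper: Harvest, 7–6.
Harvest vs Cedar: Harvest wins 9–4.
Harvest vs Lantern: Harvest wins 7–6.
Harvest vs Dumpling House: Harvest, 9–4.
Harvest–Grove: Grove 9–4.
Juniper vs Cedar: Cedar, 7–6.
Juniper vs Lantern: Juniper, 13–0.
Juniper vs Dumpling House: Juniper wins 9–4.
Juniper vs Grove: Juniper, 10–3.
Cedar–Lantern: Cedar 7–6.
Cedar vs Dumpling House: Cedar wins 13–0.
Cedar–Grove: Grove 9–4.
Lantern–Dumpling House: Dumpling House 7–6.
Lantern vs Grove: Grove, 13–0.
Dumpling House vs Grove: Grove, 9–4.
No restaurant is unbeaten: Harvest loses to Grove; Juniper loses to Harvest; Cedar loses to Harvest; Lantern loses to Harvest; Dumpling House loses to Harvest; Grove loses to Juniper. In particular Harvest → Juniper → Grove → Harvest is a majority cycle — no Condorcet winner exists.

none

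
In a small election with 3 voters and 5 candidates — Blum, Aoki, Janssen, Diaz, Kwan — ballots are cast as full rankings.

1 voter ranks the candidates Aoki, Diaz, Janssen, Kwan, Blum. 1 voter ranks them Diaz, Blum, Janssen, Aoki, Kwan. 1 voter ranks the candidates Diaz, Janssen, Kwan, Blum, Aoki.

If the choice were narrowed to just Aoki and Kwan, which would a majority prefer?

Aoki

Ballots ranking Aoki above Kwan: 1 + 1 = 2.
Ballots ranking Kwan above Aoki: 3 − 2 = 1.
Aoki wins the head-to-head 2–1.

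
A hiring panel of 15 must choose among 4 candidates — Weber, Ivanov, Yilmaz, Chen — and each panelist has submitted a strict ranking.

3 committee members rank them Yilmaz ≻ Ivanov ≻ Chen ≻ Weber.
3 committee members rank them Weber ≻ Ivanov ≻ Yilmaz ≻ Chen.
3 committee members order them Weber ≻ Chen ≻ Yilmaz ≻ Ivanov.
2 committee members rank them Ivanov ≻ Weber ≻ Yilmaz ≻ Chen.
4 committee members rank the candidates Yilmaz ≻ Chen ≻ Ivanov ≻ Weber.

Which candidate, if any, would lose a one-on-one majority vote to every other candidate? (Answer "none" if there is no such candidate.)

Pairwise majorities:
Weber vs Ivanov: Ivanov wins 9–6.
Weber vs Yilmaz: Weber is ranked higher on 3+3+2 = 8 ballots, Yilmaz on 7. Weber wins 8–7.
Weber–Chen: Weber 8–7.
Ivanov vs Yilmaz: Ivanov preferred on 3+2 = 5 ballots; Yilmaz wins 10–5.
Ivanov vs Chen: Ivanov wins 8–7.
Yilmaz–Chen: Yilmaz 12–3.
Chen is beaten in every head-to-head and is the Condorcet loser.

Chen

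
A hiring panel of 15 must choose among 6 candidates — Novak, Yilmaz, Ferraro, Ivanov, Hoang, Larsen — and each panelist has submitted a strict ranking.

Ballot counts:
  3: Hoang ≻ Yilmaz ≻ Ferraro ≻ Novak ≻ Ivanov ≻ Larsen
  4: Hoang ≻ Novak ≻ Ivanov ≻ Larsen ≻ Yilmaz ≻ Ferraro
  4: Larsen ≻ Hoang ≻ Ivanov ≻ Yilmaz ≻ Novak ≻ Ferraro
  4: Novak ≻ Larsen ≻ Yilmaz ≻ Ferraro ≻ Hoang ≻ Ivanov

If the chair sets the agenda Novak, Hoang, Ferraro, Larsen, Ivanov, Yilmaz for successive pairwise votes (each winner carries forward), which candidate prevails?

Round 1: Novak vs Hoang — 4–11, Hoang advances.
Round 2: Hoang vs Ferraro — 11–4, Hoang advances.
Round 3: Hoang vs Larsen — 7–8, Larsen advances.
Round 4: Larsen vs Ivanov — 8–7, Larsen advances.
Round 5: Larsen vs Yilmaz — 12–3, Larsen advances.
The agenda winner is Larsen.

Larsen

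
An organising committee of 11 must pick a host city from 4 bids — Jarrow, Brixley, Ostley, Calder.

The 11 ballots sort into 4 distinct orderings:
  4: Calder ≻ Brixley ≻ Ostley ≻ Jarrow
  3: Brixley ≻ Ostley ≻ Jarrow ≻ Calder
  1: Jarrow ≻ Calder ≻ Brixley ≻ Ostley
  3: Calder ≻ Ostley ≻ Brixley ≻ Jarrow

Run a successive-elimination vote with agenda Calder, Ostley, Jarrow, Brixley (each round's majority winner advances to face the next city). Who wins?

Round 1: Calder vs Ostley — 8–3, Calder advances.
Round 2: Calder vs Jarrow — 7–4, Calder advances.
Round 3: Calder vs Brixley — 8–3, Calder advances.
Calder survives the agenda.

Calder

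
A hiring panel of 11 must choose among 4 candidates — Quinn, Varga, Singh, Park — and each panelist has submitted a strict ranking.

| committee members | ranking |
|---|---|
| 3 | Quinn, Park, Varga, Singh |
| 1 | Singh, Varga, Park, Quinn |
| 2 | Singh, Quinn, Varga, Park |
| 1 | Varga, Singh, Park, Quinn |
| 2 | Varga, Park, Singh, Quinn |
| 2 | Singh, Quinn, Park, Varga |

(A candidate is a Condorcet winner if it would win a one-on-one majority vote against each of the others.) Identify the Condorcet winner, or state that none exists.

none

Check each pair by majority over 11 ballots:
Quinn vs Varga: 7 to 4, Quinn.
Quinn vs Singh: 3 to 8, Singh.
Quinn vs Park: Quinn preferred on 3+2+2 = 7 ballots; Quinn wins 7–4.
Varga vs Singh: 6 to 5, Varga.
Varga vs Park: Varga is ranked higher on 1+2+1+2 = 6 ballots, Park on 5. Varga wins 6–5.
Singh vs Park: Singh preferred on 1+2+1+2 = 6 ballots; Singh wins 6–5.
Each candidate drops at least one matchup (Quinn loses to Singh; Varga loses to Quinn; Singh loses to Varga; Park loses to Quinn); the cycle Quinn > Varga > Singh > Quinn rules out a Condorcet winner.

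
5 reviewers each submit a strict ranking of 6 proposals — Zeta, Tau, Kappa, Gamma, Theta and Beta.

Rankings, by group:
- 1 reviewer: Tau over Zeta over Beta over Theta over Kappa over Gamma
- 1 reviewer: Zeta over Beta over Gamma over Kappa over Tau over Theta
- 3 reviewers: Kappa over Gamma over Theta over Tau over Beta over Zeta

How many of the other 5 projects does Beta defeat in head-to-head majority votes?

Beta against each rival (5 reviewers):
Beta vs Zeta: 3 for Beta, 2 for Zeta — Beta by 3–2.
Beta vs Tau: Beta is ranked higher on 1 ballot, Tau on 4. Tau wins 4–1.
Beta vs Kappa: Beta is ranked higher on 1+1 = 2 ballots, Kappa on 3. Kappa wins 3–2.
Beta vs Gamma: 1+1 = 2 for Beta, 3 for Gamma — Gamma by 3–2.
Beta vs Theta: 1+1 = 2 for Beta, 3 for Theta — Theta by 3–2.
Beta beats Zeta; loses to Tau, Kappa, Gamma, Theta — 1 pairwise win.

1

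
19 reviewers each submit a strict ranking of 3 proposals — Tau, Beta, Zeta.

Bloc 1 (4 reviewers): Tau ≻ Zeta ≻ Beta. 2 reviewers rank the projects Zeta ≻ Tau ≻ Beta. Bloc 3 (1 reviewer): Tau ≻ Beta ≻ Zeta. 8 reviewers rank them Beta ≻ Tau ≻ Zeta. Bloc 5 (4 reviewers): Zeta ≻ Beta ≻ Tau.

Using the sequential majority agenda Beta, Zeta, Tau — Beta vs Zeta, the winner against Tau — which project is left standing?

Tau

Round 1: Beta vs Zeta — 9–10, Zeta advances.
Round 2: Zeta vs Tau — 6–13, Tau advances.
The agenda winner is Tau.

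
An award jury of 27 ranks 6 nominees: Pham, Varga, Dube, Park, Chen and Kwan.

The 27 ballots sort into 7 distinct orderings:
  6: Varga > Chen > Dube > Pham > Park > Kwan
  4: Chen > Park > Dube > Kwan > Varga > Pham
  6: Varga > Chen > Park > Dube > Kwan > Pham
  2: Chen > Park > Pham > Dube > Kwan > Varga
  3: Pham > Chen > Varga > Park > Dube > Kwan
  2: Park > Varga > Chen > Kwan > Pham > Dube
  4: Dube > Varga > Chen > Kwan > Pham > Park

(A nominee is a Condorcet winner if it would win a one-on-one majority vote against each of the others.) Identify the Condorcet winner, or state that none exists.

Check each pair by majority over 27 ballots:
Pham vs Varga: 2+3 = 5 for Pham, 22 for Varga — Varga by 22–5.
Pham vs Dube: 7 to 20, Dube.
Pham vs Park: Pham is ranked higher on 6+3+4 = 13 ballots, Park on 14. Park wins 14–13.
Pham vs Chen: 3 to 24, Chen.
Pham vs Kwan: 6+2+3 = 11 for Pham, 16 for Kwan — Kwan by 16–11.
Varga vs Dube: Varga is ranked higher on 6+6+3+2 = 17 ballots, Dube on 10. Varga wins 17–10.
Varga vs Park: 19 to 8, Varga.
Varga vs Chen: 18 to 9, Varga.
Varga vs Kwan: Varga is ranked higher on 6+6+3+2+4 = 21 ballots, Kwan on 6. Varga wins 21–6.
Dube vs Park: 6+4 = 10 for Dube, 17 for Park — Park by 17–10.
Dube vs Chen: 4 to 23, Chen.
Dube vs Kwan: 6+4+6+2+3+4 = 25 for Dube, 2 for Kwan — Dube by 25–2.
Park vs Chen: Park preferred on 2 ballots; Chen wins 25–2.
Park vs Kwan: Park is ranked higher on 6+4+6+2+3+2 = 23 ballots, Kwan on 4. Park wins 23–4.
Chen vs Kwan: 27 for Chen, 0 for Kwan — Chen by 27–0.
Only Varga has no losses; Varga is the Condorcet winner.

Varga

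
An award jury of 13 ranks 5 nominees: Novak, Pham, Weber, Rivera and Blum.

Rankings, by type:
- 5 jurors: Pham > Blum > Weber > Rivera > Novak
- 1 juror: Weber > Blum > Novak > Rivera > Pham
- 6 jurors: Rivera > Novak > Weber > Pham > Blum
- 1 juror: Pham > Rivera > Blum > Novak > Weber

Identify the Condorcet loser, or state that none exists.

none

Pairwise majorities:
Novak vs Pham: Novak, 7–6.
Novak vs Weber: Novak preferred on 6+1 = 7 ballots; Novak wins 7–6.
Novak vs Rivera: Rivera wins 12–1.
Novak vs Blum: 6 to 7, Blum.
Pham vs Weber: Weber wins 7–6.
Pham vs Rivera: 5+1 = 6 for Pham, 7 for Rivera — Rivera by 7–6.
Pham vs Blum: 12 to 1, Pham.
Weber vs Rivera: Weber is ranked higher on 5+1 = 6 ballots, Rivera on 7. Rivera wins 7–6.
Weber vs Blum: 7 to 6, Weber.
Rivera vs Blum: Rivera is ranked higher on 6+1 = 7 ballots, Blum on 6. Rivera wins 7–6.
Every nominee wins at least one matchup (Novak beats Pham; Pham beats Blum; Weber beats Pham; Rivera beats Novak; Blum beats Novak), so there is no Condorcet loser.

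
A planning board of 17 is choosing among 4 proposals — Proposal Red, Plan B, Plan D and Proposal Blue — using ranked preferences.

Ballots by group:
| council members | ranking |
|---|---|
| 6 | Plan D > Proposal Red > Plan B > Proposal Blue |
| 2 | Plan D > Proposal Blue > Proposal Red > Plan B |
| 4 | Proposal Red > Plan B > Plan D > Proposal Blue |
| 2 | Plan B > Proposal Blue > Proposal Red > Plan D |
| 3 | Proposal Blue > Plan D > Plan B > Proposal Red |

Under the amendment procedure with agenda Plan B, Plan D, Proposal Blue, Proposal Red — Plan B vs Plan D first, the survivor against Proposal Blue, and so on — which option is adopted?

Round 1: Plan B vs Plan D — 6–11, Plan D advances.
Round 2: Plan D vs Proposal Blue — 12–5, Plan D advances.
Round 3: Plan D vs Proposal Red — 11–6, Plan D advances.
The agenda winner is Plan D.

Plan D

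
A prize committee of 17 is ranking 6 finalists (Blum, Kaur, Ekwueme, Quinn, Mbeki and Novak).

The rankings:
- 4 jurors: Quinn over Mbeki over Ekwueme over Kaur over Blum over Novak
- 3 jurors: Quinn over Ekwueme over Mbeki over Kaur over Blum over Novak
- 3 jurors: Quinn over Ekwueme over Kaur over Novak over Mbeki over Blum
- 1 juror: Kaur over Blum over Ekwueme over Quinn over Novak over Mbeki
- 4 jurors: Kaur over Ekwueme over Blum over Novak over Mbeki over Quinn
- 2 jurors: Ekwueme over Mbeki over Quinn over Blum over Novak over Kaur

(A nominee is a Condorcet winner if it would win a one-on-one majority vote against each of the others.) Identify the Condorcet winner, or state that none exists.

Check each pair by majority over 17 ballots:
Blum vs Kaur: 2 to 15, Kaur.
Blum vs Ekwueme: Blum is ranked higher on 1 ballot, Ekwueme on 16. Ekwueme wins 16–1.
Blum vs Quinn: Blum is ranked higher on 1+4 = 5 ballots, Quinn on 12. Quinn wins 12–5.
Blum vs Mbeki: 1+4 = 5 for Blum, 12 for Mbeki — Mbeki by 12–5.
Blum vs Novak: Blum preferred on 4+3+1+4+2 = 14 ballots; Blum wins 14–3.
Kaur vs Ekwueme: 5 to 12, Ekwueme.
Kaur vs Quinn: 1+4 = 5 for Kaur, 12 for Quinn — Quinn by 12–5.
Kaur vs Mbeki: 3+1+4 = 8 for Kaur, 9 for Mbeki — Mbeki by 9–8.
Kaur vs Novak: 15 to 2, Kaur.
Ekwueme vs Quinn: 7 to 10, Quinn.
Ekwueme vs Mbeki: Ekwueme preferred on 3+3+1+4+2 = 13 ballots; Ekwueme wins 13–4.
Ekwueme vs Novak: Ekwueme is ranked higher on 4+3+3+1+4+2 = 17 ballots, Novak on 0. Ekwueme wins 17–0.
Quinn vs Mbeki: 4+3+3+1 = 11 for Quinn, 6 for Mbeki — Quinn by 11–6.
Quinn vs Novak: Quinn is ranked higher on 4+3+3+1+2 = 13 ballots, Novak on 4. Quinn wins 13–4.
Mbeki vs Novak: 4+3+2 = 9 for Mbeki, 8 for Novak — Mbeki by 9–8.
Quinn beats each of Blum, Kaur, Ekwueme, Mbeki, Novak — Quinn is the Condorcet winner.

Quinn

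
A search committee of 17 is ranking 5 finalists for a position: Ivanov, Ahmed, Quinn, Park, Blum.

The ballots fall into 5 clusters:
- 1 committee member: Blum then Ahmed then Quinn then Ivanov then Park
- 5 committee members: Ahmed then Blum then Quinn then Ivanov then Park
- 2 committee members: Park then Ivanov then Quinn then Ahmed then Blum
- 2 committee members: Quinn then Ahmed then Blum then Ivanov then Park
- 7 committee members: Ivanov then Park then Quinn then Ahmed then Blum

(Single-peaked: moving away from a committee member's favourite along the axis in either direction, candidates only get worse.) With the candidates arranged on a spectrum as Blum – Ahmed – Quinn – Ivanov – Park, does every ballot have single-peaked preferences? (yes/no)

Axis positions: Blum=1, Ahmed=2, Quinn=3, Ivanov=4, Park=5.
Cluster 1 (peak Blum at position 1): ranking walks positions 1-2-3-4-5, expanding outward from the peak — single-peaked.
Cluster 2 (peak Ahmed at position 2): ranking walks positions 2-1-3-4-5, expanding outward from the peak — single-peaked.
Cluster 3 (peak Park at position 5): ranking walks positions 5-4-3-2-1, expanding outward from the peak — single-peaked.
Cluster 4 (peak Quinn at position 3): ranking walks positions 3-2-1-4-5, expanding outward from the peak — single-peaked.
Cluster 5 (peak Ivanov at position 4): ranking walks positions 4-5-3-2-1, expanding outward from the peak — single-peaked.
Every ranking is single-peaked on this axis.

yes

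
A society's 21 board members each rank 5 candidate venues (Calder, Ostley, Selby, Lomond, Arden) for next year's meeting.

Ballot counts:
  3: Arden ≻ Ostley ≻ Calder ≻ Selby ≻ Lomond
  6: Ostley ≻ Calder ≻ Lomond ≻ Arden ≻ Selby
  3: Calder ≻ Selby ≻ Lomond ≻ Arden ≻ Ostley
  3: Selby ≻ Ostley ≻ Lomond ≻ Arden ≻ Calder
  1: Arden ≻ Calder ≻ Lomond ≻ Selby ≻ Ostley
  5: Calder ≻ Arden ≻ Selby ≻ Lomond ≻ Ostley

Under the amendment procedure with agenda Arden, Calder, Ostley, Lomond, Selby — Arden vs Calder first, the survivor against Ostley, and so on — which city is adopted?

Selby

Round 1: Arden vs Calder — 7–14, Calder advances.
Round 2: Calder vs Ostley — 9–12, Ostley advances.
Round 3: Ostley vs Lomond — 12–9, Ostley advances.
Round 4: Ostley vs Selby — 9–12, Selby advances.
Selby survives the agenda.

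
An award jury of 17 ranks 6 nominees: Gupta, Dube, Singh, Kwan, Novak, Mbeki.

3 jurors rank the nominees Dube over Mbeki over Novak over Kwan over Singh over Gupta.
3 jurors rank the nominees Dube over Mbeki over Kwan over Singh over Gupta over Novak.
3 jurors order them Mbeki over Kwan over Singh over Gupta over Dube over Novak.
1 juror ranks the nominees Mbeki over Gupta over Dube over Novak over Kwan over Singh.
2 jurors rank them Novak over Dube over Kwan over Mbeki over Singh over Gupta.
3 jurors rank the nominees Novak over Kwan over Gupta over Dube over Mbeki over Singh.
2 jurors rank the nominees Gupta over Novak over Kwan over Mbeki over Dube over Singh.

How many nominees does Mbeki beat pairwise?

Mbeki against each rival (17 jurors):
Mbeki–Gupta: Mbeki 12–5.
Mbeki vs Dube: 6 to 11, Dube.
Mbeki vs Singh: Mbeki, 17–0.
Mbeki–Kwan: Mbeki 10–7.
Mbeki–Novak: Mbeki 10–7.
Mbeki beats Gupta, Singh, Kwan, Novak; loses to Dube — 4 pairwise wins.

4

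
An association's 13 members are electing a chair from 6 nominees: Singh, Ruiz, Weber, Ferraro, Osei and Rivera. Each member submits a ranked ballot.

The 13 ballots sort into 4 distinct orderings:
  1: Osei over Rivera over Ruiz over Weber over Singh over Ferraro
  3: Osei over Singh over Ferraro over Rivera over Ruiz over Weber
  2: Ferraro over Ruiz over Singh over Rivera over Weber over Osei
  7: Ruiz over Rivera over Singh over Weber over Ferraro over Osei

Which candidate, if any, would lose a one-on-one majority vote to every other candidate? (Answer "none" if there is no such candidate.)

Osei

Pairwise majorities:
Singh vs Ruiz: Singh preferred on 3 ballots; Ruiz wins 10–3.
Singh vs Weber: Singh, 12–1.
Singh vs Ferraro: Singh wins 11–2.
Singh vs Osei: Singh preferred on 2+7 = 9 ballots; Singh wins 9–4.
Singh vs Rivera: 5 to 8, Rivera.
Ruiz vs Weber: Ruiz wins 13–0.
Ruiz–Ferraro: Ruiz 8–5.
Ruiz–Osei: Ruiz 9–4.
Ruiz vs Rivera: Ruiz wins 9–4.
Weber vs Ferraro: Weber preferred on 1+7 = 8 ballots; Weber wins 8–5.
Weber vs Osei: Weber is ranked higher on 2+7 = 9 ballots, Osei on 4. Weber wins 9–4.
Weber vs Rivera: 0 for Weber, 13 for Rivera — Rivera by 13–0.
Ferraro vs Osei: Ferraro is ranked higher on 2+7 = 9 ballots, Osei on 4. Ferraro wins 9–4.
Ferraro vs Rivera: Ferraro is ranked higher on 3+2 = 5 ballots, Rivera on 8. Rivera wins 8–5.
Osei vs Rivera: Osei is ranked higher on 1+3 = 4 ballots, Rivera on 9. Rivera wins 9–4.
Osei is beaten in every head-to-head and is the Condorcet loser.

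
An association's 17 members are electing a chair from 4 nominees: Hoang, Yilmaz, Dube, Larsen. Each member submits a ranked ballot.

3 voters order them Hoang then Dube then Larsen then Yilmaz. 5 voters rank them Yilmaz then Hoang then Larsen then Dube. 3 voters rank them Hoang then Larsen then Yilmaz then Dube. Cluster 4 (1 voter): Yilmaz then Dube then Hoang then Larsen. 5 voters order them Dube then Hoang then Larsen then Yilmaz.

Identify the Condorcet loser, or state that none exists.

Pairwise majorities:
Hoang vs Yilmaz: Hoang, 11–6.
Hoang–Dube: Hoang 11–6.
Hoang vs Larsen: Hoang wins 17–0.
Yilmaz vs Dube: 9 to 8, Yilmaz.
Yilmaz vs Larsen: 5+1 = 6 for Yilmaz, 11 for Larsen — Larsen by 11–6.
Dube vs Larsen: 3+1+5 = 9 for Dube, 8 for Larsen — Dube by 9–8.
No candidate is winless: Hoang beats Yilmaz; Yilmaz beats Dube; Dube beats Larsen; Larsen beats Yilmaz. There is no Condorcet loser.

none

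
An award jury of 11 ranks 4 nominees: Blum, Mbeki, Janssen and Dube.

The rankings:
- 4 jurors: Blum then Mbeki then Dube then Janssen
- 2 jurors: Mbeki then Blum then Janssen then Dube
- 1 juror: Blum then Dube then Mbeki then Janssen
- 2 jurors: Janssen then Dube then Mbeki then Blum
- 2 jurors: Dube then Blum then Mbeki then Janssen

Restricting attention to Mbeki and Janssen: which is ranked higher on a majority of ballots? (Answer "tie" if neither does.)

Mbeki

Ballots ranking Mbeki above Janssen: 4 + 2 + 1 + 2 = 9.
Ballots ranking Janssen above Mbeki: 11 − 9 = 2.
Mbeki wins the head-to-head 9–2.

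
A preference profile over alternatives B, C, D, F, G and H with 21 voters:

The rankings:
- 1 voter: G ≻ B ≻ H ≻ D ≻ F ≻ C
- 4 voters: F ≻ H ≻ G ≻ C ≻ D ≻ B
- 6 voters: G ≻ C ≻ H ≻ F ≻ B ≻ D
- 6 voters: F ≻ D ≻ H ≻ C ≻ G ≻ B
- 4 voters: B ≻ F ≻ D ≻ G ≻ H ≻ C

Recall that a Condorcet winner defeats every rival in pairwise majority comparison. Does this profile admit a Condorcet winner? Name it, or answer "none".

Check each pair by majority over 21 ballots:
B vs C: C wins 16–5.
B vs D: B, 11–10.
B vs F: F wins 16–5.
B–G: G 17–4.
B vs H: H, 16–5.
C vs D: D wins 11–10.
C–F: F 15–6.
C vs G: G wins 15–6.
C vs H: H wins 15–6.
D vs F: F, 20–1.
D vs G: G, 11–10.
D vs H: H wins 11–10.
F–G: F 14–7.
F vs H: F, 14–7.
G vs H: G, 11–10.
F defeats every rival head-to-head and is the Condorcet winner.

F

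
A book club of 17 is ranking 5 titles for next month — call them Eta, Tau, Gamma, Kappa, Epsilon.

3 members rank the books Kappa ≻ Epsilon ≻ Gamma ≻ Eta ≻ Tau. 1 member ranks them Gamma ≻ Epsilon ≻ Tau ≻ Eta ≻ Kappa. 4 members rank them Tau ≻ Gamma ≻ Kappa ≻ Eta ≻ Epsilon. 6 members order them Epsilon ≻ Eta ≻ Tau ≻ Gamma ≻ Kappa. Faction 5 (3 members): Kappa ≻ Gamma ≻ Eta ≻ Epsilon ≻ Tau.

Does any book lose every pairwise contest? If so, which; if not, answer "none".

none

Head-to-head results (17 members):
Eta vs Tau: Eta, 12–5.
Eta vs Gamma: Gamma, 11–6.
Eta–Kappa: Kappa 10–7.
Eta vs Epsilon: Eta preferred on 4+3 = 7 ballots; Epsilon wins 10–7.
Tau vs Gamma: Tau wins 10–7.
Tau vs Kappa: 11 to 6, Tau.
Tau vs Epsilon: Epsilon, 13–4.
Gamma vs Kappa: 1+4+6 = 11 for Gamma, 6 for Kappa — Gamma by 11–6.
Gamma vs Epsilon: 8 to 9, Epsilon.
Kappa vs Epsilon: Kappa, 10–7.
No book is winless: Eta beats Tau; Tau beats Gamma; Gamma beats Eta; Kappa beats Eta; Epsilon beats Eta. There is no Condorcet loser.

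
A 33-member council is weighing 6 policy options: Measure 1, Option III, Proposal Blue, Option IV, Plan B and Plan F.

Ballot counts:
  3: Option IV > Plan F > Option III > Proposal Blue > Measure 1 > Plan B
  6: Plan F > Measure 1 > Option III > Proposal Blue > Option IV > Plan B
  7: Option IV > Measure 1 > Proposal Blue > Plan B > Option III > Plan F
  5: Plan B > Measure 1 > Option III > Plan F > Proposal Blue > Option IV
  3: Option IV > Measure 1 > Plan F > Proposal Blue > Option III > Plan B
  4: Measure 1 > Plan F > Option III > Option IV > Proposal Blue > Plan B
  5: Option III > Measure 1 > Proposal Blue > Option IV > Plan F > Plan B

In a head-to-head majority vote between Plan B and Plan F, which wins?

Ballots ranking Plan B above Plan F: 7 + 5 = 12.
Ballots ranking Plan F above Plan B: 33 − 12 = 21.
Plan F wins the head-to-head 21–12.

Plan F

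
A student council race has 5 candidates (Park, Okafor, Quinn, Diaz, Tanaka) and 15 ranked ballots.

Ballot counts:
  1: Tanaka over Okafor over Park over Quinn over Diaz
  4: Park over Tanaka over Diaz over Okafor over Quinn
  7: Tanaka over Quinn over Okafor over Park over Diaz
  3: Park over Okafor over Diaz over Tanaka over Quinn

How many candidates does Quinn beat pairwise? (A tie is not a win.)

1

Quinn against each rival (15 voters):
Quinn vs Park: 7 to 8, Park.
Quinn–Okafor: Okafor 8–7.
Quinn vs Diaz: 8 to 7, Quinn.
Quinn vs Tanaka: Quinn preferred on 0 ballots; Tanaka wins 15–0.
Quinn beats Diaz; loses to Park, Okafor, Tanaka — 1 pairwise win.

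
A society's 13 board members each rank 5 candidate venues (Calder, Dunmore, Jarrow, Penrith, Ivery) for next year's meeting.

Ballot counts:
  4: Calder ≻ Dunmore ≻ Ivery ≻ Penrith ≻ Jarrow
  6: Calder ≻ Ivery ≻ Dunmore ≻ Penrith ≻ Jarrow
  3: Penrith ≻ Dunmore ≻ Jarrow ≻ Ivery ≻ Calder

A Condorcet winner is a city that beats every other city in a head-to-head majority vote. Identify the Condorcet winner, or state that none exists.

Calder

Check each pair by majority over 13 ballots:
Calder vs Dunmore: Calder preferred on 4+6 = 10 ballots; Calder wins 10–3.
Calder vs Jarrow: 4+6 = 10 for Calder, 3 for Jarrow — Calder by 10–3.
Calder–Penrith: Calder 10–3.
Calder vs Ivery: Calder, 10–3.
Dunmore vs Jarrow: 4+6+3 = 13 for Dunmore, 0 for Jarrow — Dunmore by 13–0.
Dunmore vs Penrith: Dunmore is ranked higher on 4+6 = 10 ballots, Penrith on 3. Dunmore wins 10–3.
Dunmore vs Ivery: Dunmore, 7–6.
Jarrow vs Penrith: Penrith, 13–0.
Jarrow–Ivery: Ivery 10–3.
Penrith–Ivery: Ivery 10–3.
Only Calder has no losses; Calder is the Condorcet winner.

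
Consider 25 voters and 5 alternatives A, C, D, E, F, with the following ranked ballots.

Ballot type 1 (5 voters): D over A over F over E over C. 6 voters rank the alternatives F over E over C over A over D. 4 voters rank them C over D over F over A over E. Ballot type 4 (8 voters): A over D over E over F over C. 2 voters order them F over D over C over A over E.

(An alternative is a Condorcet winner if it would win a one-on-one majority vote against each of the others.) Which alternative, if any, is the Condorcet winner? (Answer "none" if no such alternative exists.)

Check each pair by majority over 25 ballots:
A vs C: 5+8 = 13 for A, 12 for C — A by 13–12.
A vs D: 14 to 11, A.
A vs E: 5+4+8+2 = 19 for A, 6 for E — A by 19–6.
A vs F: A preferred on 5+8 = 13 ballots; A wins 13–12.
C vs D: 10 to 15, D.
C vs E: 4+2 = 6 for C, 19 for E — E by 19–6.
C vs F: C is ranked higher on 4 ballots, F on 21. F wins 21–4.
D vs E: D preferred on 5+4+8+2 = 19 ballots; D wins 19–6.
D vs F: 5+4+8 = 17 for D, 8 for F — D by 17–8.
E vs F: E is ranked higher on 8 ballots, F on 17. F wins 17–8.
A defeats every rival head-to-head and is the Condorcet winner.

A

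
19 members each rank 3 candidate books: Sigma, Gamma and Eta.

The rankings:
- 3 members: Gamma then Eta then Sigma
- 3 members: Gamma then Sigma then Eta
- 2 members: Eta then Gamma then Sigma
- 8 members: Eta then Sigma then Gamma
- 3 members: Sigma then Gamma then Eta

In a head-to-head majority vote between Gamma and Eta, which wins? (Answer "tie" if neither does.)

Eta

Ballots ranking Gamma above Eta: 3 + 3 + 3 = 9.
Ballots ranking Eta above Gamma: 19 − 9 = 10.
Eta wins the head-to-head 10–9.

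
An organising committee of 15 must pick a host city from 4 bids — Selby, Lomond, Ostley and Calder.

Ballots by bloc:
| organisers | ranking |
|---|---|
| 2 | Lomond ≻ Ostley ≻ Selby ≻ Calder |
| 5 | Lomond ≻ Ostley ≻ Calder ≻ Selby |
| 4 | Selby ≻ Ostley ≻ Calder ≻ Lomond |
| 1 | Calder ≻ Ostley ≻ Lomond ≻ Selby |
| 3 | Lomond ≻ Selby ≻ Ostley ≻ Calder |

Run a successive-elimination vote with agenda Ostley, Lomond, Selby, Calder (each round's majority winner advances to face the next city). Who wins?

Round 1: Ostley vs Lomond — 5–10, Lomond advances.
Round 2: Lomond vs Selby — 11–4, Lomond advances.
Round 3: Lomond vs Calder — 10–5, Lomond advances.
The agenda winner is Lomond.

Lomond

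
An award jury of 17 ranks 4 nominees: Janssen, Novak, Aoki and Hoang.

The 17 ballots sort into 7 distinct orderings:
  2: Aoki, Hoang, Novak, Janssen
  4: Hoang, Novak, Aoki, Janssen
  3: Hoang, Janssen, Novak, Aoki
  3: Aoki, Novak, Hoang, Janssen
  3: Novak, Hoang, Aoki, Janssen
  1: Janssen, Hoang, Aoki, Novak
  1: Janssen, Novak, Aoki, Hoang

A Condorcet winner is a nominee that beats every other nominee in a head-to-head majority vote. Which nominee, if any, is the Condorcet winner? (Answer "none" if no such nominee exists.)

Hoang

Pairwise majorities:
Janssen vs Novak: Novak wins 12–5.
Janssen vs Aoki: 3+1+1 = 5 for Janssen, 12 for Aoki — Aoki by 12–5.
Janssen–Hoang: Hoang 15–2.
Novak vs Aoki: Novak is ranked higher on 4+3+3+1 = 11 ballots, Aoki on 6. Novak wins 11–6.
Novak vs Hoang: Novak preferred on 3+3+1 = 7 ballots; Hoang wins 10–7.
Aoki vs Hoang: 6 to 11, Hoang.
Hoang defeats every rival head-to-head and is the Condorcet winner.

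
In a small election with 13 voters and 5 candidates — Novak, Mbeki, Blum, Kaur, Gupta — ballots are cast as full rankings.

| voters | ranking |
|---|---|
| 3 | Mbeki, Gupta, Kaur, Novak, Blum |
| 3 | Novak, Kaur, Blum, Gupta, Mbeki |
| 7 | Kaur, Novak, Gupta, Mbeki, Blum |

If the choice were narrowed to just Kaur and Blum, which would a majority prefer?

Ballots ranking Kaur above Blum: 3 + 3 + 7 = 13.
Ballots ranking Blum above Kaur: 13 − 13 = 0.
Kaur wins the head-to-head 13–0.

Kaur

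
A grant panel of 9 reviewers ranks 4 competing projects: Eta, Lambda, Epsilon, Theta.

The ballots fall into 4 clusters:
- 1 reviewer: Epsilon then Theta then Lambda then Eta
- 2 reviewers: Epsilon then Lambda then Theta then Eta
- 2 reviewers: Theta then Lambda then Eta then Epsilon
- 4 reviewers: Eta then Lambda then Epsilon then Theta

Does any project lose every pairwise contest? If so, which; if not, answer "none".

Head-to-head results (9 reviewers):
Eta–Lambda: Lambda 5–4.
Eta vs Epsilon: Eta is ranked higher on 2+4 = 6 ballots, Epsilon on 3. Eta wins 6–3.
Eta vs Theta: Eta preferred on 4 ballots; Theta wins 5–4.
Lambda vs Epsilon: 2+4 = 6 for Lambda, 3 for Epsilon — Lambda by 6–3.
Lambda vs Theta: Lambda wins 6–3.
Epsilon vs Theta: Epsilon wins 7–2.
Every project wins at least one matchup (Eta beats Epsilon; Lambda beats Eta; Epsilon beats Theta; Theta beats Eta), so there is no Condorcet loser.

none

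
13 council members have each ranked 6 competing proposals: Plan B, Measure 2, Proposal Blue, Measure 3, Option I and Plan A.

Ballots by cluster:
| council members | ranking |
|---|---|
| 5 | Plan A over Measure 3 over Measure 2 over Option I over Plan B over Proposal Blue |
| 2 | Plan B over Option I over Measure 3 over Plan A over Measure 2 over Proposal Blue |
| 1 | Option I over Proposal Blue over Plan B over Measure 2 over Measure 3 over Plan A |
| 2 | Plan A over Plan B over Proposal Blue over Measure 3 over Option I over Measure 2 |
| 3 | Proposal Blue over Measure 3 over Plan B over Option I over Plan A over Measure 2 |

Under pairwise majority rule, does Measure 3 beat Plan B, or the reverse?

Measure 3

Ballots ranking Measure 3 above Plan B: 5 + 3 = 8.
Ballots ranking Plan B above Measure 3: 13 − 8 = 5.
Measure 3 wins the head-to-head 8–5.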